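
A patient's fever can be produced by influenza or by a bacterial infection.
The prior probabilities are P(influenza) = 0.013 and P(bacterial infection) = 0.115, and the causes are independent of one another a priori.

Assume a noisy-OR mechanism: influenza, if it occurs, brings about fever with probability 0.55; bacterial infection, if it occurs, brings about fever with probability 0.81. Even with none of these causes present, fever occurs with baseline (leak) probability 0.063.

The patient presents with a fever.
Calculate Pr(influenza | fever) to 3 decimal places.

Under noisy-OR, P(fever | causes) = 1 − (1−0.063)·∏(1−qᵢ) over the active causes.
For the numerator, keep only influenza=true terms: 0.006654 + 0.001375 = 0.008029
Normalizer over all consistent configurations: 0.063*0.987*0.885 + 0.82197*0.987*0.115 + 0.57835*0.013*0.885 + 0.919887*0.013*0.115 = 0.156357
Posterior = 0.008029 / 0.156357 ≈ 0.051

Pr(influenza | fever) ≈ 0.051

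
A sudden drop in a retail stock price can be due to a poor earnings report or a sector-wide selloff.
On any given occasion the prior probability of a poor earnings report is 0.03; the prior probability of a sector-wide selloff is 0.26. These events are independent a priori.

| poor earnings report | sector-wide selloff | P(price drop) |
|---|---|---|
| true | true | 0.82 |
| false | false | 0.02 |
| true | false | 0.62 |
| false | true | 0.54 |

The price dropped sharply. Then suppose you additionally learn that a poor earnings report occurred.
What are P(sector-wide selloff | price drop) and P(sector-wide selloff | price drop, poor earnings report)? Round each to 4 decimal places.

By total probability over the 4 (poor earnings report, sector-wide selloff) configurations:
  P(price drop) = 0.02*0.97*0.74 + 0.54*0.97*0.26 + 0.62*0.03*0.74 + 0.82*0.03*0.26
        = 0.014356 + 0.136188 + 0.013764 + 0.006396 = 0.170704
The terms with sector-wide selloff present sum to 0.142584, so
  P(sector-wide selloff | price drop) = 0.142584 / 0.170704 ≈ 0.8353

Now also conditioning on poor earnings report=true:
Weight on sector-wide selloff=true, given the evidence: 0.82×0.26 = 0.213200
The normalizing constant is 0.62×0.74 + 0.82×0.26 = 0.672000
Posterior = 0.213200 / 0.672000 ≈ 0.3173
Conditioning on poor earnings report lowers the posterior on sector-wide selloff: the classic explaining-away effect in a common-effect structure.

P(sector-wide selloff | price drop) ≈ 0.8353; P(sector-wide selloff | price drop, poor earnings report) ≈ 0.3173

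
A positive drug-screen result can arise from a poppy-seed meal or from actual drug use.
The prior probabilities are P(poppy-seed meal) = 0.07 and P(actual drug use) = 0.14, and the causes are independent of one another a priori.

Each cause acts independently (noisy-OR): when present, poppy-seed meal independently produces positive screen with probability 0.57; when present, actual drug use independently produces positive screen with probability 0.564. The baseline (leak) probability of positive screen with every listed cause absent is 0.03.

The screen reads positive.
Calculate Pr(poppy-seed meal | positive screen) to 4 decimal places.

Under noisy-OR, P(positive screen | causes) = 1 − (1−0.03)·∏(1−qᵢ) over the active causes.
By total probability over the 4 (poppy-seed meal, actual drug use) configurations:
  P(positive screen) = 0.03*0.93*0.86 + 0.57708*0.93*0.14 + 0.5829*0.07*0.86 + 0.818144*0.07*0.14
        = 0.023994 + 0.075136 + 0.035091 + 0.008018 = 0.142239
The terms with poppy-seed meal present sum to 0.043109, so
  P(poppy-seed meal | positive screen) = 0.043109 / 0.142239 ≈ 0.3031

Pr(poppy-seed meal | positive screen) ≈ 0.3031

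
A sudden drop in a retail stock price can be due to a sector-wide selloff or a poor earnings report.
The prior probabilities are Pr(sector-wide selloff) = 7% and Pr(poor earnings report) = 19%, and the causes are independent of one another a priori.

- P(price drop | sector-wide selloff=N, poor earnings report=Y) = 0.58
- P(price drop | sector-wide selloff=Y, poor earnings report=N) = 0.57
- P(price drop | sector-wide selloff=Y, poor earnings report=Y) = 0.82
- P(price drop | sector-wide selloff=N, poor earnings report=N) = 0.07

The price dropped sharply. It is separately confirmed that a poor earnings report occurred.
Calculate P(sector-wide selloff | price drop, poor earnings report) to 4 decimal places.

Enumerate both values of sector-wide selloff and weight by the priors:
  P(price drop | poor earnings report) = 0.58×0.93 + 0.82×0.07
        = 0.539400 + 0.057400 = 0.596800
The terms with sector-wide selloff present sum to 0.057400, so
  P(sector-wide selloff | price drop, poor earnings report) = 0.057400 / 0.596800 ≈ 0.0962

P(sector-wide selloff | price drop, poor earnings report) ≈ 0.0962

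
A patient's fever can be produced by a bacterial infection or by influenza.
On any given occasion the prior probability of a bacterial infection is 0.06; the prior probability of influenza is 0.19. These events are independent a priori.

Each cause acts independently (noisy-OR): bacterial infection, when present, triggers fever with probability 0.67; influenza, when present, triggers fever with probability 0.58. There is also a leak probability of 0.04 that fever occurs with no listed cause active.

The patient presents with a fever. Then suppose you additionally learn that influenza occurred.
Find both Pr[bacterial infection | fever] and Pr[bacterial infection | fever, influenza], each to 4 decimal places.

Under noisy-OR, P(fever | causes) = 1 − (1−0.04)·∏(1−qᵢ) over the active causes.
Sum P(fever|·) weighted by the priors over the 4 (bacterial infection, influenza) configurations:
  P(fever) = 0.04*0.94*0.81 + 0.5968*0.94*0.19 + 0.6832*0.06*0.81 + 0.866944*0.06*0.19
        = 0.030456 + 0.106588 + 0.033204 + 0.009883 = 0.180131
The terms with bacterial infection present sum to 0.043087, so
  P(bacterial infection | fever) = 0.043087 / 0.180131 ≈ 0.2392

Now also conditioning on influenza=true:
Weight on bacterial infection=true, given the evidence: 0.866944·0.06 = 0.052017
Normalizer over all consistent configurations: 0.5968·0.94 + 0.866944·0.06 = 0.613009
P(bacterial infection | fever, influenza) = 0.052017/0.613009 ≈ 0.0849
This is intercausal reasoning (explaining away): once influenza accounts for the fever, bacterial infection becomes less likely.

Pr[bacterial infection | fever] ≈ 0.2392; Pr[bacterial infection | fever, influenza] ≈ 0.0849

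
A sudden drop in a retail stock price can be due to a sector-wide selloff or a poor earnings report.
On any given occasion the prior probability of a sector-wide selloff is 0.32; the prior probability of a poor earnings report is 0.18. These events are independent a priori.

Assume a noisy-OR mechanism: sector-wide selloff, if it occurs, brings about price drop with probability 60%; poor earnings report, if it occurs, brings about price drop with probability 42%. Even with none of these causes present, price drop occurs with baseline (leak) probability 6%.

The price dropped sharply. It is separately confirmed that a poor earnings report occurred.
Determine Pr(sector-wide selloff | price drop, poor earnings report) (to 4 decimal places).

Under noisy-OR, P(price drop | causes) = 1 − (1−0.06)·∏(1−qᵢ) over the active causes.
By total probability over both values of sector-wide selloff:
  P(price drop | poor earnings report) = 0.4548·0.68 + 0.78192·0.32
        = 0.309264 + 0.250214 = 0.559478
Configurations with sector-wide selloff contribute 0.250214, so
  P(sector-wide selloff | price drop, poor earnings report) = 0.250214 / 0.559478 ≈ 0.4472

Pr(sector-wide selloff | price drop, poor earnings report) ≈ 0.4472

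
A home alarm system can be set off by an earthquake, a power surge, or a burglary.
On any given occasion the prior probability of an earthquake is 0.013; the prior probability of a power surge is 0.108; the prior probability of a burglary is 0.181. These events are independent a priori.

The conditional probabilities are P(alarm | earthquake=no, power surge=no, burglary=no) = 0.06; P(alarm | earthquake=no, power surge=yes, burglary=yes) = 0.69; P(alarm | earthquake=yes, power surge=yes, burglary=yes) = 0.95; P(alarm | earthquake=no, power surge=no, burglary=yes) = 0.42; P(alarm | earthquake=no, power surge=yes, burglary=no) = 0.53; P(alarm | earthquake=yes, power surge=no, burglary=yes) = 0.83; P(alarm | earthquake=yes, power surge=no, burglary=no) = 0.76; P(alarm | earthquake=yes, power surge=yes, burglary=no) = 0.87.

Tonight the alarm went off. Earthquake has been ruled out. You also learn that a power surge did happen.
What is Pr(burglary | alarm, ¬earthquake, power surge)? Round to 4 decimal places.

Pr(burglary | alarm, ¬earthquake, power surge) ≈ 0.2234

P(alarm | ¬earthquake, power surge) = 0.53·0.819 + 0.69·0.181 = 0.434070 + 0.124890 = 0.558960
The burglary-present share is 0.69·0.181 = 0.124890.
So P(burglary | alarm, ¬earthquake, power surge) = 0.124890/0.558960 ≈ 0.2234.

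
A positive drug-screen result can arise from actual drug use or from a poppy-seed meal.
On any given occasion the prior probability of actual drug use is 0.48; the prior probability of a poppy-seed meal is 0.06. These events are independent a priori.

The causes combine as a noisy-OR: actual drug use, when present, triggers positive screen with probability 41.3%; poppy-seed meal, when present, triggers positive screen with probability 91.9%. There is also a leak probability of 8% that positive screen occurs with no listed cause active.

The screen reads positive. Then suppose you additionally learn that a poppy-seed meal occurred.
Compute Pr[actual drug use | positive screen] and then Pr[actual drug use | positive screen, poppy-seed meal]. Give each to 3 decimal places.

Under noisy-OR, P(positive screen | causes) = 1 − (1−0.08)·∏(1−qᵢ) over the active causes.
For the numerator, keep only actual drug use=true terms: 0.207534 + 0.027540 = 0.235074
The normalizing constant is 0.08×0.52×0.94 + 0.92548×0.52×0.06 + 0.45996×0.48×0.94 + 0.956257×0.48×0.06 = 0.303053
P(actual drug use | positive screen) = 0.235074/0.303053 ≈ 0.776

With the extra evidence:
P(positive screen | poppy-seed meal) = 0.92548×0.52 + 0.956257×0.48 = 0.481250 + 0.459003 = 0.940253
Of this, 0.459003 comes from 0.956257×0.48 (the actual drug use=true cases).
Hence the posterior is 0.459003/0.940253 ≈ 0.488.
— poppy-seed meal explains away the evidence for actual drug use.

Pr[actual drug use | positive screen] ≈ 0.776; Pr[actual drug use | positive screen, poppy-seed meal] ≈ 0.488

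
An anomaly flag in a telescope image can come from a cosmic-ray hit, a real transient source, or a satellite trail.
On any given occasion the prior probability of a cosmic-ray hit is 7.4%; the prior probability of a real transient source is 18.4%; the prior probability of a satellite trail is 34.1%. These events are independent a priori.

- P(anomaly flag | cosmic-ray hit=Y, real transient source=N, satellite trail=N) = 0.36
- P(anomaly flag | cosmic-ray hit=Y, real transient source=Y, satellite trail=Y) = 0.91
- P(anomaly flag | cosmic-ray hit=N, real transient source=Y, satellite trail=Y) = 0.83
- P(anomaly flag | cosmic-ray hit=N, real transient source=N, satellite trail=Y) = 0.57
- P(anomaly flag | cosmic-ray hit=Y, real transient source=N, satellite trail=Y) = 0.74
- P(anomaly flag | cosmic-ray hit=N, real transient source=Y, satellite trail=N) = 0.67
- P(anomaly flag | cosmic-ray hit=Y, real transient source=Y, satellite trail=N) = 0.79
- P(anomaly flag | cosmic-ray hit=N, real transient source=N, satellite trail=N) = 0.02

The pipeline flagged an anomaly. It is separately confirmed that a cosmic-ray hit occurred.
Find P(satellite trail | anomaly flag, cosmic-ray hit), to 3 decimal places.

For the numerator, keep only satellite trail=true terms: 0.205909 + 0.057097 = 0.263006
Normalizer over all consistent configurations: 0.36×0.816×0.659 + 0.74×0.816×0.341 + 0.79×0.184×0.659 + 0.91×0.184×0.341 = 0.552386
Posterior = 0.263006 / 0.552386 ≈ 0.476

P(satellite trail | anomaly flag, cosmic-ray hit) ≈ 0.476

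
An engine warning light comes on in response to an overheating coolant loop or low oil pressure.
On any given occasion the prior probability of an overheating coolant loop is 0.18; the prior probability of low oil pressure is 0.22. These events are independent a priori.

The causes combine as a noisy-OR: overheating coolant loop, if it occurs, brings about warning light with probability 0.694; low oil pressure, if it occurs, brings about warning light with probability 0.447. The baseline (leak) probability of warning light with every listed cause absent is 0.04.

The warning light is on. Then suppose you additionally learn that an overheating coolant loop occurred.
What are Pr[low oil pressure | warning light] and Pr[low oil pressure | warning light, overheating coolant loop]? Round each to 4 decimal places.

Under noisy-OR, P(warning light | causes) = 1 − (1−0.04)·∏(1−qᵢ) over the active causes.
Sum P(warning light|·) weighted by the priors over the 4 (overheating coolant loop, low oil pressure) configurations:
  P(warning light) = 0.04·0.82·0.78 + 0.46912·0.82·0.22 + 0.70624·0.18·0.78 + 0.837551·0.18·0.22
        = 0.025584 + 0.084629 + 0.099156 + 0.033167 = 0.242536
The terms with low oil pressure present sum to 0.117796, so
  P(low oil pressure | warning light) = 0.117796 / 0.242536 ≈ 0.4857

Now condition on the additional information:
Sum P(warning light|·) weighted by the priors over both values of low oil pressure:
  P(warning light | overheating coolant loop) = 0.70624×0.78 + 0.837551×0.22
        = 0.550867 + 0.184261 = 0.735128
Configurations with low oil pressure contribute 0.184261, so
  P(low oil pressure | warning light, overheating coolant loop) = 0.184261 / 0.735128 ≈ 0.2507

Pr[low oil pressure | warning light] ≈ 0.4857; Pr[low oil pressure | warning light, overheating coolant loop] ≈ 0.2507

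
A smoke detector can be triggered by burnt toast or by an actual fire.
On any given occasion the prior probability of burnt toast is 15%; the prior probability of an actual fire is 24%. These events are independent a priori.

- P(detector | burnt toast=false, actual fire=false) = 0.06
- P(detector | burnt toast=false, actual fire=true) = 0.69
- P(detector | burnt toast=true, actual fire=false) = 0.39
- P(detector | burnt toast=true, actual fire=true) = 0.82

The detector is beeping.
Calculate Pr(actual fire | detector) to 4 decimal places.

Weight on actual fire=true, given the evidence: 0.140760 + 0.029520 = 0.170280
Normalizer over all consistent configurations: 0.06×0.85×0.76 + 0.69×0.85×0.24 + 0.39×0.15×0.76 + 0.82×0.15×0.24 = 0.253500
P(actual fire | detector) = 0.170280/0.253500 ≈ 0.6717

Pr(actual fire | detector) ≈ 0.6717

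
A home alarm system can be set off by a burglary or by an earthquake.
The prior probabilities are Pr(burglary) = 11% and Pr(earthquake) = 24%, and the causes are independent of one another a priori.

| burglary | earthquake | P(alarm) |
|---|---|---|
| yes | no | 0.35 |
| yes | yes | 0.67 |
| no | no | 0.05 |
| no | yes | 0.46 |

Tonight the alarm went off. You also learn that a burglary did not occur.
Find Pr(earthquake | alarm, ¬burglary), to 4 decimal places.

Pr(earthquake | alarm, ¬burglary) ≈ 0.7439

Enumerate both values of earthquake and weight by the priors:
  P(alarm | ¬burglary) = 0.05×0.76 + 0.46×0.24
        = 0.038000 + 0.110400 = 0.148400
Configurations with earthquake contribute 0.110400, so
  P(earthquake | alarm, ¬burglary) = 0.110400 / 0.148400 ≈ 0.7439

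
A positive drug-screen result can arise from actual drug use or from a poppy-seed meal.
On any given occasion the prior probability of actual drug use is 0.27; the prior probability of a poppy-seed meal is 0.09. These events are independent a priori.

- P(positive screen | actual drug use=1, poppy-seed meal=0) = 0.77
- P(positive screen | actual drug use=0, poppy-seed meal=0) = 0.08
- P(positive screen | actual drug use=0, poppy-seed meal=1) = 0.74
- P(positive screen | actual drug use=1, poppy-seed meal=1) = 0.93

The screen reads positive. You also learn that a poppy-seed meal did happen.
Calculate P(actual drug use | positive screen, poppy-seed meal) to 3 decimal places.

P(actual drug use | positive screen, poppy-seed meal) ≈ 0.317

P(positive screen | poppy-seed meal) = 0.74*0.73 + 0.93*0.27 = 0.540200 + 0.251100 = 0.791300
Of this, 0.251100 comes from 0.93*0.27 (the actual drug use=true cases).
Hence the posterior is 0.251100/0.791300 ≈ 0.317.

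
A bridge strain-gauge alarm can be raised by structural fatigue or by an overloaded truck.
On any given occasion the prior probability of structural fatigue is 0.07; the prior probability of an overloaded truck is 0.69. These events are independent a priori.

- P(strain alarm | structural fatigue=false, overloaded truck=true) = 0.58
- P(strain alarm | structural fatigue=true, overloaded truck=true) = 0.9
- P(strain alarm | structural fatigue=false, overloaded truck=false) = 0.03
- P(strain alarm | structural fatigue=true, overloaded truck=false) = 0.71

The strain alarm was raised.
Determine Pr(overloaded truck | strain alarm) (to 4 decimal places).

P(strain alarm) = 0.03·0.93·0.31 + 0.58·0.93·0.69 + 0.71·0.07·0.31 + 0.9·0.07·0.69 = 0.008649 + 0.372186 + 0.015407 + 0.043470 = 0.439712
Restricting to configurations with overloaded truck present: 0.372186 + 0.043470 = 0.415656.
Hence the posterior is 0.415656/0.439712 ≈ 0.9453.

Pr(overloaded truck | strain alarm) ≈ 0.9453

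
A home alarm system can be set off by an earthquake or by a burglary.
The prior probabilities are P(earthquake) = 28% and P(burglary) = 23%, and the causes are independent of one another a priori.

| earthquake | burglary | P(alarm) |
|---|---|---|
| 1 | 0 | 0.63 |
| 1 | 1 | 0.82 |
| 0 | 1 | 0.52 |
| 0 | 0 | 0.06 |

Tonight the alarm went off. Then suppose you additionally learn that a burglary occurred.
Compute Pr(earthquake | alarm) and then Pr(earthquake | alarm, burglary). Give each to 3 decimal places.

Enumerate the 4 (earthquake, burglary) configurations and weight by the priors:
  P(alarm) = 0.06×0.72×0.77 + 0.52×0.72×0.23 + 0.63×0.28×0.77 + 0.82×0.28×0.23
        = 0.033264 + 0.086112 + 0.135828 + 0.052808 = 0.308012
The terms with earthquake present sum to 0.188636, so
  P(earthquake | alarm) = 0.188636 / 0.308012 ≈ 0.612

With the extra evidence:
Weight on earthquake=true, given the evidence: 0.82·0.28 = 0.229600
Normalizer over all consistent configurations: 0.52·0.72 + 0.82·0.28 = 0.604000
P(earthquake | alarm, burglary) = 0.229600/0.604000 ≈ 0.380
This is intercausal reasoning (explaining away): once burglary accounts for the alarm, earthquake becomes less likely.

Pr(earthquake | alarm) ≈ 0.612; Pr(earthquake | alarm, burglary) ≈ 0.380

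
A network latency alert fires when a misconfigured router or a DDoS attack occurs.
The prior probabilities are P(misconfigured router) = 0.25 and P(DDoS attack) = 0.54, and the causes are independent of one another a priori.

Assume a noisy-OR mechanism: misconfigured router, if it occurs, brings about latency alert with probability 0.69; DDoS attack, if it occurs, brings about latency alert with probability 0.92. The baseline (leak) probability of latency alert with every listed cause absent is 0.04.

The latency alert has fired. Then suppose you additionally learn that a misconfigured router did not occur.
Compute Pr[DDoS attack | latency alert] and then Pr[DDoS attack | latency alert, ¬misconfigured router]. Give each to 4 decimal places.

Pr[DDoS attack | latency alert] ≈ 0.8424; Pr[DDoS attack | latency alert, ¬misconfigured router] ≈ 0.9644

Under noisy-OR, P(latency alert | causes) = 1 − (1−0.04)·∏(1−qᵢ) over the active causes.
P(latency alert) = 0.04·0.75·0.46 + 0.9232·0.75·0.54 + 0.7024·0.25·0.46 + 0.976192·0.25·0.54 = 0.013800 + 0.373896 + 0.080776 + 0.131786 = 0.600258
The DDoS attack-present share is 0.373896 + 0.131786 = 0.505682.
P(DDoS attack | latency alert) = 0.505682 / 0.600258 ≈ 0.8424

Now condition on the additional information:
Weight on DDoS attack=true, given the evidence: 0.9232*0.54 = 0.498528
Denominator P(latency alert | ¬misconfigured router): 0.04*0.46 + 0.9232*0.54 = 0.516928
P(DDoS attack | latency alert, ¬misconfigured router) = 0.498528/0.516928 ≈ 0.9644
With misconfigured router excluded, DDoS attack must carry more of the explanatory weight for the latency alert.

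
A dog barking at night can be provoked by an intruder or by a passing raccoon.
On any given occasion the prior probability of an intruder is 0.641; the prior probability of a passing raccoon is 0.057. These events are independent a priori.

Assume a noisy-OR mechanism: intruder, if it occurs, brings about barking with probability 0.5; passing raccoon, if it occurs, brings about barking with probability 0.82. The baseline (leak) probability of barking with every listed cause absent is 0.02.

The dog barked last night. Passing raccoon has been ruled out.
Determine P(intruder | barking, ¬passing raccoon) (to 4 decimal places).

P(intruder | barking, ¬passing raccoon) ≈ 0.9785

Under noisy-OR, P(barking | causes) = 1 − (1−0.02)·∏(1−qᵢ) over the active causes.
Enumerate both values of intruder and weight by the priors:
  P(barking | ¬passing raccoon) = 0.02×0.359 + 0.51×0.641
        = 0.007180 + 0.326910 = 0.334090
Keeping only the intruder-present terms gives 0.326910, so
  P(intruder | barking, ¬passing raccoon) = 0.326910 / 0.334090 ≈ 0.9785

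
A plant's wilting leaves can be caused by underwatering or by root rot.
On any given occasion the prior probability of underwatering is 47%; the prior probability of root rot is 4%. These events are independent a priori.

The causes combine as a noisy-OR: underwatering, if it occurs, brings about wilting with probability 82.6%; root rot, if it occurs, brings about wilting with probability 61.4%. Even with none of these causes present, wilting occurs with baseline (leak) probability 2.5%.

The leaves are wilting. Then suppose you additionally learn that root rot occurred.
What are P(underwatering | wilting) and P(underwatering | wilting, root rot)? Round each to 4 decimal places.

P(underwatering | wilting) ≈ 0.9380; P(underwatering | wilting, root rot) ≈ 0.5706

Under noisy-OR, P(wilting | causes) = 1 − (1−0.025)·∏(1−qᵢ) over the active causes.
P(wilting) = 0.025·0.53·0.96 + 0.62365·0.53·0.04 + 0.83035·0.47·0.96 + 0.934515·0.47·0.04 = 0.012720 + 0.013221 + 0.374654 + 0.017569 = 0.418164
The underwatering-present share is 0.374654 + 0.017569 = 0.392223.
Hence the posterior is 0.392223/0.418164 ≈ 0.9380.

Now condition on the additional information:
By total probability over both values of underwatering:
  P(wilting | root rot) = 0.62365·0.53 + 0.934515·0.47
        = 0.330535 + 0.439222 = 0.769757
The terms with underwatering present sum to 0.439222, so
  P(underwatering | wilting, root rot) = 0.439222 / 0.769757 ≈ 0.5706
Conditioning on root rot lowers the posterior on underwatering: the classic explaining-away effect in a common-effect structure.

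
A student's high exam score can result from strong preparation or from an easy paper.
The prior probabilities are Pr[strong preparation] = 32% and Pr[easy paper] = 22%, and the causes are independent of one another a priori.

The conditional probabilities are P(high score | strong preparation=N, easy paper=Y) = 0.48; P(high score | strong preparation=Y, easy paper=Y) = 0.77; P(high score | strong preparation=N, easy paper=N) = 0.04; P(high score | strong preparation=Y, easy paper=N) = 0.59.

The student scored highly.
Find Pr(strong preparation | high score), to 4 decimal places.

Pr(strong preparation | high score) ≈ 0.6841

Weight on strong preparation=true, given the evidence: 0.147264 + 0.054208 = 0.201472
The normalizing constant is 0.04·0.68·0.78 + 0.48·0.68·0.22 + 0.59·0.32·0.78 + 0.77·0.32·0.22 = 0.294496
P(strong preparation | high score) = 0.201472/0.294496 ≈ 0.6841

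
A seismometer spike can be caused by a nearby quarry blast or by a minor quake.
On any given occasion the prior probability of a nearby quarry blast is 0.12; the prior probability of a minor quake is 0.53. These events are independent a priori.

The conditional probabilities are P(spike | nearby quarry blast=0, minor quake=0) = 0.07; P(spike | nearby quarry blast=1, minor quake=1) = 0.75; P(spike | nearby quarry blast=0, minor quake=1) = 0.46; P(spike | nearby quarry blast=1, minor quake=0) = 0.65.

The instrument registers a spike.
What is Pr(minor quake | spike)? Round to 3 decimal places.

P(spike) = 0.07·0.88·0.47 + 0.46·0.88·0.53 + 0.65·0.12·0.47 + 0.75·0.12·0.53 = 0.028952 + 0.214544 + 0.036660 + 0.047700 = 0.327856
The minor quake-present share is 0.214544 + 0.047700 = 0.262244.
Hence the posterior is 0.262244/0.327856 ≈ 0.800.

Pr(minor quake | spike) ≈ 0.800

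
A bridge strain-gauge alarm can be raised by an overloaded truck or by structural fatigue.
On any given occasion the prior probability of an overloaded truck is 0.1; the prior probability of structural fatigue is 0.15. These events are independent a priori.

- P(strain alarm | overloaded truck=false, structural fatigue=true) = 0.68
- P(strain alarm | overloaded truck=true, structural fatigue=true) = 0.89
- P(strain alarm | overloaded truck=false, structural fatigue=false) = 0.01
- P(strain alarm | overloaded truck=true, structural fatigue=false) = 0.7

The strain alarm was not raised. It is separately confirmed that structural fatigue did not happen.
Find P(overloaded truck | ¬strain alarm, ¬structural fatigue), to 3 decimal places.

P(overloaded truck | ¬strain alarm, ¬structural fatigue) ≈ 0.033

By total probability over both values of overloaded truck:
  P(¬strain alarm | ¬structural fatigue) = 0.99×0.9 + 0.3×0.1
        = 0.891000 + 0.030000 = 0.921000
Keeping only the overloaded truck-present terms gives 0.030000, so
  P(overloaded truck | ¬strain alarm, ¬structural fatigue) = 0.030000 / 0.921000 ≈ 0.033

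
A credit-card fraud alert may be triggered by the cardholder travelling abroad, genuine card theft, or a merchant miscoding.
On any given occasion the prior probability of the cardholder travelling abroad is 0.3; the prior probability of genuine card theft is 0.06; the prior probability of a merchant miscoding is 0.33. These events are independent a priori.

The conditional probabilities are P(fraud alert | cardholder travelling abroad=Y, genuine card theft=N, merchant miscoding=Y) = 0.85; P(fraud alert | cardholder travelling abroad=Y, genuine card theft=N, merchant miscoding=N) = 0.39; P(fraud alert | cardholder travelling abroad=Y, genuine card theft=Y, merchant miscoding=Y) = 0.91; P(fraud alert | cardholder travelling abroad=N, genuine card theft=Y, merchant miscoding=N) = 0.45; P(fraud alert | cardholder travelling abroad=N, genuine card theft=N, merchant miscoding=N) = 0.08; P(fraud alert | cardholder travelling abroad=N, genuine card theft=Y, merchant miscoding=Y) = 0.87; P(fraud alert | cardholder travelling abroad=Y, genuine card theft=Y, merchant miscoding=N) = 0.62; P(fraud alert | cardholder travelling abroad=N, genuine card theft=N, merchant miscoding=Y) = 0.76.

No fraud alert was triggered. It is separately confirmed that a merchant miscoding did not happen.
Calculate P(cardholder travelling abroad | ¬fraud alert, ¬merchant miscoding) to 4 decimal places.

Enumerate the 4 (cardholder travelling abroad, genuine card theft) configurations and weight by the priors:
  P(¬fraud alert | ¬merchant miscoding) = 0.92·0.7·0.94 + 0.55·0.7·0.06 + 0.61·0.3·0.94 + 0.38·0.3·0.06
        = 0.605360 + 0.023100 + 0.172020 + 0.006840 = 0.807320
Keeping only the cardholder travelling abroad-present terms gives 0.178860, so
  P(cardholder travelling abroad | ¬fraud alert, ¬merchant miscoding) = 0.178860 / 0.807320 ≈ 0.2215

P(cardholder travelling abroad | ¬fraud alert, ¬merchant miscoding) ≈ 0.2215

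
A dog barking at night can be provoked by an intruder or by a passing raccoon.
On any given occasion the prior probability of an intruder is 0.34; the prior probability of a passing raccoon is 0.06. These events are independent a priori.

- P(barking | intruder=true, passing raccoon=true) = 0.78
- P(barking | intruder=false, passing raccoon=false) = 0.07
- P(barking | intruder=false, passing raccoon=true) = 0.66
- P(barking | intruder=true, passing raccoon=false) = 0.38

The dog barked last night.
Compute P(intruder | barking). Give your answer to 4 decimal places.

P(intruder | barking) ≈ 0.6638

P(barking) = 0.07*0.66*0.94 + 0.66*0.66*0.06 + 0.38*0.34*0.94 + 0.78*0.34*0.06 = 0.043428 + 0.026136 + 0.121448 + 0.015912 = 0.206924
Restricting to configurations with intruder present: 0.121448 + 0.015912 = 0.137360.
P(intruder | barking) = 0.137360 / 0.206924 ≈ 0.6638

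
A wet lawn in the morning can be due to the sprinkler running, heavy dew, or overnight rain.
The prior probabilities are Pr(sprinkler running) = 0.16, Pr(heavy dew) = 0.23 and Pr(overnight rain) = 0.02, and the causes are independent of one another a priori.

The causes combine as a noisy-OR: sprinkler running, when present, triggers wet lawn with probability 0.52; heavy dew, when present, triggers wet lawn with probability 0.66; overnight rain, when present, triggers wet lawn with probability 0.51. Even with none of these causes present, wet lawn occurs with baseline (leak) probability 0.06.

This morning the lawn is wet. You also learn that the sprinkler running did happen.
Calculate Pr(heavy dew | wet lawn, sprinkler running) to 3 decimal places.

Under noisy-OR, P(wet lawn | causes) = 1 − (1−0.06)·∏(1−qᵢ) over the active causes.
P(wet lawn | sprinkler running) = 0.5488*0.77*0.98 + 0.778912*0.77*0.02 + 0.846592*0.23*0.98 + 0.92483*0.23*0.02 = 0.414124 + 0.011995 + 0.190822 + 0.004254 = 0.621195
The heavy dew-present share is 0.190822 + 0.004254 = 0.195076.
So P(heavy dew | wet lawn, sprinkler running) = 0.195076/0.621195 ≈ 0.314.

Pr(heavy dew | wet lawn, sprinkler running) ≈ 0.314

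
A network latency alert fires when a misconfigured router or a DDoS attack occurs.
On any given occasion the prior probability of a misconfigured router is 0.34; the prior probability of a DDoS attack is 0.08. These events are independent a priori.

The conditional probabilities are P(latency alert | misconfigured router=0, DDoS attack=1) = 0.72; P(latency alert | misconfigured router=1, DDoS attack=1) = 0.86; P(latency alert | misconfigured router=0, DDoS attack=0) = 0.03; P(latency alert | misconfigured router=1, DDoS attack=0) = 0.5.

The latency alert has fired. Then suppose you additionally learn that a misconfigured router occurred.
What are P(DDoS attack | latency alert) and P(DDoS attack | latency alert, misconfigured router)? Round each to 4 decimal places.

For the numerator, keep only DDoS attack=true terms: 0.038016 + 0.023392 = 0.061408
The normalizing constant is 0.03×0.66×0.92 + 0.72×0.66×0.08 + 0.5×0.34×0.92 + 0.86×0.34×0.08 = 0.236024
Posterior = 0.061408 / 0.236024 ≈ 0.2602

Now condition on the additional information:
Weight on DDoS attack=true, given the evidence: 0.86*0.08 = 0.068800
Denominator P(latency alert | misconfigured router): 0.5*0.92 + 0.86*0.08 = 0.528800
Posterior = 0.068800 / 0.528800 ≈ 0.1301

P(DDoS attack | latency alert) ≈ 0.2602; P(DDoS attack | latency alert, misconfigured router) ≈ 0.1301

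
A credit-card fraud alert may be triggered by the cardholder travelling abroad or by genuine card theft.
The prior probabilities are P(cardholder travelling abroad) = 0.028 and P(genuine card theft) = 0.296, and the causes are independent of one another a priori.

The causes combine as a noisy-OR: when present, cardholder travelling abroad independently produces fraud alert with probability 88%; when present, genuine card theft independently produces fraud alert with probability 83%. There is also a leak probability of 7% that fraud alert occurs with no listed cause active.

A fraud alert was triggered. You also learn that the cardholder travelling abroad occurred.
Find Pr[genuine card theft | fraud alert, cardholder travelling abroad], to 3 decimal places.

Pr[genuine card theft | fraud alert, cardholder travelling abroad] ≈ 0.317

Under noisy-OR, P(fraud alert | causes) = 1 − (1−0.07)·∏(1−qᵢ) over the active causes.
P(fraud alert | cardholder travelling abroad) = 0.8884×0.704 + 0.981028×0.296 = 0.625434 + 0.290384 = 0.915818
The genuine card theft-present share is 0.981028×0.296 = 0.290384.
So P(genuine card theft | fraud alert, cardholder travelling abroad) = 0.290384/0.915818 ≈ 0.317.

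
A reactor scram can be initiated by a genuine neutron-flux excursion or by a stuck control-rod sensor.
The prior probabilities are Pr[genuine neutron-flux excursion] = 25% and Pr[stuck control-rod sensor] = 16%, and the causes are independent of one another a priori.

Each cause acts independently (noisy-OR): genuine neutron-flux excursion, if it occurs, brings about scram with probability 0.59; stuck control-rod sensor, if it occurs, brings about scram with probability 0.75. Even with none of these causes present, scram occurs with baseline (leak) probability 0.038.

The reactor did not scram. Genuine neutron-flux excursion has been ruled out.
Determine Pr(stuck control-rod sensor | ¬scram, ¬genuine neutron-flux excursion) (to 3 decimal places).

Pr(stuck control-rod sensor | ¬scram, ¬genuine neutron-flux excursion) ≈ 0.045

Under noisy-OR, P(scram | causes) = 1 − (1−0.038)·∏(1−qᵢ) over the active causes.
P(¬scram | ¬genuine neutron-flux excursion) = 0.962*0.84 + 0.2405*0.16 = 0.808080 + 0.038480 = 0.846560
Of this, 0.038480 comes from 0.2405*0.16 (the stuck control-rod sensor=true cases).
Hence the posterior is 0.038480/0.846560 ≈ 0.045.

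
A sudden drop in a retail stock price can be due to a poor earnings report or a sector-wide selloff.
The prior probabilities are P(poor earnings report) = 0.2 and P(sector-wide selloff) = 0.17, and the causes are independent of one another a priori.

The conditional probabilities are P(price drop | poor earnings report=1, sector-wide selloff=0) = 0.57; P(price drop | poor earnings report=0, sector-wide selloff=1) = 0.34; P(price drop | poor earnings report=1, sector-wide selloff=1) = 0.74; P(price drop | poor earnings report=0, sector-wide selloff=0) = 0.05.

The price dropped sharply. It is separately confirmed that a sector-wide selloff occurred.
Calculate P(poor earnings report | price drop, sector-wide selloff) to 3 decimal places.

P(poor earnings report | price drop, sector-wide selloff) ≈ 0.352

P(price drop | sector-wide selloff) = 0.34·0.8 + 0.74·0.2 = 0.272000 + 0.148000 = 0.420000
Restricting to configurations with poor earnings report present: 0.74·0.2 = 0.148000.
P(poor earnings report | price drop, sector-wide selloff) = 0.148000 / 0.420000 ≈ 0.352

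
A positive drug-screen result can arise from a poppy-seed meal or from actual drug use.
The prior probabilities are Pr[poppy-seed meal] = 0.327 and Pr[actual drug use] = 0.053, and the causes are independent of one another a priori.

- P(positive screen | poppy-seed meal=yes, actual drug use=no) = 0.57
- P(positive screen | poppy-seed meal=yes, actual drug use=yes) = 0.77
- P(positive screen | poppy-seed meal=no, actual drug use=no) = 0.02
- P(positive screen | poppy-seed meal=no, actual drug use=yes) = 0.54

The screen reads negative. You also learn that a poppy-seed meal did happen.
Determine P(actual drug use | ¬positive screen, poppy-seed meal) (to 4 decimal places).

P(actual drug use | ¬positive screen, poppy-seed meal) ≈ 0.0291

P(¬positive screen | poppy-seed meal) = 0.43·0.947 + 0.23·0.053 = 0.407210 + 0.012190 = 0.419400
Of this, 0.012190 comes from 0.23·0.053 (the actual drug use=true cases).
Hence the posterior is 0.012190/0.419400 ≈ 0.0291.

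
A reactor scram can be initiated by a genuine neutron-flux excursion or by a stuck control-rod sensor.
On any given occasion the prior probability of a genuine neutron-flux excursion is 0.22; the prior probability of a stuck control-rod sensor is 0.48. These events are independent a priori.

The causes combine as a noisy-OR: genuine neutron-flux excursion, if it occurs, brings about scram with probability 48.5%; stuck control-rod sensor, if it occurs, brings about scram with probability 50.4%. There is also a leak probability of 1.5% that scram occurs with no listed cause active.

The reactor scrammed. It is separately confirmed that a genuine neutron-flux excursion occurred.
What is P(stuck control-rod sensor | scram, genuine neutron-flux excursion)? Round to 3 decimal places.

P(stuck control-rod sensor | scram, genuine neutron-flux excursion) ≈ 0.584

Under noisy-OR, P(scram | causes) = 1 − (1−0.015)·∏(1−qᵢ) over the active causes.
By total probability over both values of stuck control-rod sensor:
  P(scram | genuine neutron-flux excursion) = 0.492725×0.52 + 0.748392×0.48
        = 0.256217 + 0.359228 = 0.615445
The terms with stuck control-rod sensor present sum to 0.359228, so
  P(stuck control-rod sensor | scram, genuine neutron-flux excursion) = 0.359228 / 0.615445 ≈ 0.584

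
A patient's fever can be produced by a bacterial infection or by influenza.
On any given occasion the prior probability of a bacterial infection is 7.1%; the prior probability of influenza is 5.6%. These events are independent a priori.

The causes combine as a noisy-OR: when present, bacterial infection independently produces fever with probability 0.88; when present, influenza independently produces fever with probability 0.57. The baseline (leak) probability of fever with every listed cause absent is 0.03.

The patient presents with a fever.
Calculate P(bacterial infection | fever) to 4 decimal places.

P(bacterial infection | fever) ≈ 0.5266

Under noisy-OR, P(fever | causes) = 1 − (1−0.03)·∏(1−qᵢ) over the active causes.
Numerator (weight on configurations with bacterial infection): 0.059222 + 0.003777 = 0.062999
Denominator P(fever): 0.03×0.929×0.944 + 0.5829×0.929×0.056 + 0.8836×0.071×0.944 + 0.949948×0.071×0.056 = 0.119633
P(bacterial infection | fever) = 0.062999/0.119633 ≈ 0.5266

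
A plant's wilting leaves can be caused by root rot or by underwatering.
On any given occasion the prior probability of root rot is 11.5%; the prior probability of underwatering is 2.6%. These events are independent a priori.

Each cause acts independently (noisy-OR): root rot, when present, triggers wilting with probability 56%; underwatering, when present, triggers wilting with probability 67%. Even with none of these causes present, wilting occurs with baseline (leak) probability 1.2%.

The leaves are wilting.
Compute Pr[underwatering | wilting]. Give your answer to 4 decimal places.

Pr[underwatering | wilting] ≈ 0.1970

Under noisy-OR, P(wilting | causes) = 1 − (1−0.012)·∏(1−qᵢ) over the active causes.
For the numerator, keep only underwatering=true terms: 0.015508 + 0.002561 = 0.018069
Denominator P(wilting): 0.012×0.885×0.974 + 0.67396×0.885×0.026 + 0.56528×0.115×0.974 + 0.856542×0.115×0.026 = 0.091730
P(underwatering | wilting) = 0.018069/0.091730 ≈ 0.1970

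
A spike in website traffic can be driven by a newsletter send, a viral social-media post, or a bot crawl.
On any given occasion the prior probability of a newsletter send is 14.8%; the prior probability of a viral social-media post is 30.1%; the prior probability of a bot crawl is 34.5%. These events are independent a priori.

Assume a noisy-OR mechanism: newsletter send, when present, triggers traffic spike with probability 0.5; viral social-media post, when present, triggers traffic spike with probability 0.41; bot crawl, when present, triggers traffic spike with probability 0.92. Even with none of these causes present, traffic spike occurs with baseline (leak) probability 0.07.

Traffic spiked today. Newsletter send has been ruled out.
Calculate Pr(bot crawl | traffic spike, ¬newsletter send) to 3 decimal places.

Pr(bot crawl | traffic spike, ¬newsletter send) ≈ 0.727

Under noisy-OR, P(traffic spike | causes) = 1 − (1−0.07)·∏(1−qᵢ) over the active causes.
Sum P(traffic spike|·) weighted by the priors over the 4 (viral social-media post, bot crawl) configurations:
  P(traffic spike | ¬newsletter send) = 0.07·0.699·0.655 + 0.9256·0.699·0.345 + 0.4513·0.301·0.655 + 0.956104·0.301·0.345
        = 0.032049 + 0.223213 + 0.088976 + 0.099287 = 0.443525
The terms with bot crawl present sum to 0.322500, so
  P(bot crawl | traffic spike, ¬newsletter send) = 0.322500 / 0.443525 ≈ 0.727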